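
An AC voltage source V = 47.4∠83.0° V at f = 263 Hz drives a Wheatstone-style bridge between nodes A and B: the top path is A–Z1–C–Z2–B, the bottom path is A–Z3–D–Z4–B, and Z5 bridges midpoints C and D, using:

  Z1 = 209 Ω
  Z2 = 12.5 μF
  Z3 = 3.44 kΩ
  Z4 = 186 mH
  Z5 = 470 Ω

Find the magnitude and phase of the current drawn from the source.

Step 1 — Angular frequency: ω = 2π·f = 2π·263 = 1652 rad/s.
Step 2 — Component impedances:
  Z1: Z = R = 209 Ω
  Z2: Z = 1/(jωC) = -j/(ω·C) = 0 - j48.41 Ω
  Z3: Z = R = 3440 Ω
  Z4: Z = jωL = j·1652·0.186 = 0 + j307.4 Ω
  Z5: Z = R = 470 Ω
Step 3 — Bridge requires nodal analysis (the Z5 bridge couples midpoints C and D, so the two paths cannot be reduced to a simple series/parallel combination). Setting node B to ground and injecting 1 A at node A, the 3-node admittance system at A, C, D solves to V_A = Z_AB = 204 - j46.32 Ω = 209.2∠-12.8° Ω.
Step 4 — Source phasor: V = 47.4∠83.0° V = 5.777 + j47.05 V.
Step 5 — Ohm's law: I = V / Z_total = (5.777 + j47.05) / (204 - j46.32) = -0.02289 + j0.2255 A.
Step 6 — Convert to polar: |I| = 0.2266 A, ∠I = 95.8°.

I = 0.2266∠95.8° A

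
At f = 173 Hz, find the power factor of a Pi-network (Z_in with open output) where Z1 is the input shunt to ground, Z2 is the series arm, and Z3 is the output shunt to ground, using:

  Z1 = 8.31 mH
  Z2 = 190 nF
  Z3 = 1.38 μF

Step 1 — Angular frequency: ω = 2π·f = 2π·173 = 1087 rad/s.
Step 2 — Component impedances:
  Z1: Z = jωL = j·1087·0.00831 = 0 + j9.033 Ω
  Z2: Z = 1/(jωC) = -j/(ω·C) = 0 - j4842 Ω
  Z3: Z = 1/(jωC) = -j/(ω·C) = 0 - j666.6 Ω
Step 3 — With open output, the series arm Z2 and the output shunt Z3 appear in series to ground: Z2 + Z3 = 0 - j5509 Ω.
Step 4 — Parallel with input shunt Z1: Z_in = Z1 || (Z2 + Z3) = 0 + j9.048 Ω = 9.048∠90.0° Ω.
Step 5 — Power factor: PF = cos(φ) = Re(Z)/|Z| = -0/9.048 = -0.
Step 6 — Type: Im(Z) = 9.048 ⇒ lagging (phase φ = 90.0°).

PF = -0 (lagging, φ = 90.0°)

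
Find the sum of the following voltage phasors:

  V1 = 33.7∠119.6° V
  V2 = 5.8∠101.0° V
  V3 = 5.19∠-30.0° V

Step 1 — Convert each phasor to rectangular form:
  V1 = 33.7·(cos(119.6°) + j·sin(119.6°)) = -16.65 + j29.3 V
  V2 = 5.8·(cos(101.0°) + j·sin(101.0°)) = -1.107 + j5.693 V
  V3 = 5.19·(cos(-30.0°) + j·sin(-30.0°)) = 4.495 - j2.595 V
Step 2 — Sum components: V_total = -13.26 + j32.4 V.
Step 3 — Convert to polar: |V_total| = 35.01 V, ∠V_total = 112.3°.

V_total = 35.01∠112.3° V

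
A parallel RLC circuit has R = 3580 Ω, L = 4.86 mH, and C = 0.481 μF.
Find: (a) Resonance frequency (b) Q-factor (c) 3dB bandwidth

Step 1 — Resonance: ω₀ = 1/√(LC) = 1/√(0.00486·4.81e-07) = 2.068e+04 rad/s.
Step 2 — f₀ = ω₀/(2π) = 3292 Hz.
Step 3 — Parallel Q: Q = R/(ω₀L) = 3580/(2.068e+04·0.00486) = 35.62.
Step 4 — Bandwidth: Δω = ω₀/Q = 580.7 rad/s; BW = Δω/(2π) = 92.43 Hz.

(a) f₀ = 3292 Hz  (b) Q = 35.62  (c) BW = 92.43 Hz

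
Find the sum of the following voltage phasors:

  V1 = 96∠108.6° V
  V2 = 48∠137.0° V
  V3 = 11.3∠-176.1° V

Step 1 — Convert each phasor to rectangular form:
  V1 = 96·(cos(108.6°) + j·sin(108.6°)) = -30.62 + j90.99 V
  V2 = 48·(cos(137.0°) + j·sin(137.0°)) = -35.1 + j32.74 V
  V3 = 11.3·(cos(-176.1°) + j·sin(-176.1°)) = -11.27 - j0.7686 V
Step 2 — Sum components: V_total = -77 + j123 V.
Step 3 — Convert to polar: |V_total| = 145.1 V, ∠V_total = 122.1°.

V_total = 145.1∠122.1° V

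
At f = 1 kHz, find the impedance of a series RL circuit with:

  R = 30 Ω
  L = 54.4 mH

Step 1 — Angular frequency: ω = 2π·f = 2π·1000 = 6283 rad/s.
Step 2 — Component impedances:
  R: Z = R = 30 Ω
  L: Z = jωL = j·6283·0.0544 = 0 + j341.8 Ω
Step 3 — Series combination: Z_total = R + L = 30 + j341.8 Ω = 343.1∠85.0° Ω.

Z = 30 + j341.8 Ω = 343.1∠85.0° Ω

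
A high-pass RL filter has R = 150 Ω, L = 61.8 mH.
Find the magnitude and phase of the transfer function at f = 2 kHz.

Step 1 — Angular frequency: ω = 2π·2000 = 1.257e+04 rad/s.
Step 2 — Transfer function: H(jω) = jωL/(R + jωL).
Step 3 — Numerator jωL = j·776.6; denominator R + jωL = 150 + j776.6.
Step 4 — H = 0.964 + j0.1862.
Step 5 — Magnitude: |H| = 0.9819 (-0.2 dB); phase: φ = 10.9°.

|H| = 0.9819 (-0.2 dB), φ = 10.9°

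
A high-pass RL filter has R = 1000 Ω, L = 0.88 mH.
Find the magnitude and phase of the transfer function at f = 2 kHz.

Step 1 — Angular frequency: ω = 2π·2000 = 1.257e+04 rad/s.
Step 2 — Transfer function: H(jω) = jωL/(R + jωL).
Step 3 — Numerator jωL = j·11.06; denominator R + jωL = 1000 + j11.06.
Step 4 — H = 0.0001223 + j0.01106.
Step 5 — Magnitude: |H| = 0.01106 (-39.1 dB); phase: φ = 89.4°.

|H| = 0.01106 (-39.1 dB), φ = 89.4°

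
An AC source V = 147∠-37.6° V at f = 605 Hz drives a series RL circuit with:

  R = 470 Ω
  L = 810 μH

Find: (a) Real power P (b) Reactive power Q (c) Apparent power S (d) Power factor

Step 1 — Angular frequency: ω = 2π·f = 2π·605 = 3801 rad/s.
Step 2 — Component impedances:
  R: Z = R = 470 Ω
  L: Z = jωL = j·3801·0.00081 = 0 + j3.079 Ω
Step 3 — Series combination: Z_total = R + L = 470 + j3.079 Ω = 470∠0.4° Ω.
Step 4 — Source phasor: V = 147∠-37.6° V = 116.5 - j89.69 V.
Step 5 — Current: I = V / Z = 0.2465 - j0.1924 A = 0.3128∠-38.0° A.
Step 6 — Complex power: S = V·I* = 45.97 + j0.3012 VA.
Step 7 — Real power: P = Re(S) = 45.97 W.
Step 8 — Reactive power: Q = Im(S) = 0.3012 VAR.
Step 9 — Apparent power: |S| = 45.98 VA.
Step 10 — Power factor: PF = P/|S| = 1 (lagging).

(a) P = 45.97 W  (b) Q = 0.3012 VAR  (c) S = 45.98 VA  (d) PF = 1 (lagging)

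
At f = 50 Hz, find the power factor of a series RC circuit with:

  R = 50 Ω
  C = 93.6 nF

Step 1 — Angular frequency: ω = 2π·f = 2π·50 = 314.2 rad/s.
Step 2 — Component impedances:
  R: Z = R = 50 Ω
  C: Z = 1/(jωC) = -j/(ω·C) = 0 - j3.401e+04 Ω
Step 3 — Series combination: Z_total = R + C = 50 - j3.401e+04 Ω = 3.401e+04∠-89.9° Ω.
Step 4 — Power factor: PF = cos(φ) = Re(Z)/|Z| = 50/3.401e+04 = 0.00147.
Step 5 — Type: Im(Z) = -3.401e+04 ⇒ leading (phase φ = -89.9°).

PF = 0.00147 (leading, φ = -89.9°)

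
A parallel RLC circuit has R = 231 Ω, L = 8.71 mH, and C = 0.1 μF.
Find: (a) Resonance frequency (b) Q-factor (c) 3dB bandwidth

Step 1 — Resonance: ω₀ = 1/√(LC) = 1/√(0.00871·1e-07) = 3.388e+04 rad/s.
Step 2 — f₀ = ω₀/(2π) = 5393 Hz.
Step 3 — Parallel Q: Q = R/(ω₀L) = 231/(3.388e+04·0.00871) = 0.7827.
Step 4 — Bandwidth: Δω = ω₀/Q = 4.329e+04 rad/s; BW = Δω/(2π) = 6890 Hz.

(a) f₀ = 5393 Hz  (b) Q = 0.7827  (c) BW = 6890 Hz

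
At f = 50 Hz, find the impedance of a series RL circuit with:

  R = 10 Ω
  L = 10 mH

Step 1 — Angular frequency: ω = 2π·f = 2π·50 = 314.2 rad/s.
Step 2 — Component impedances:
  R: Z = R = 10 Ω
  L: Z = jωL = j·314.2·0.01 = 0 + j3.142 Ω
Step 3 — Series combination: Z_total = R + L = 10 + j3.142 Ω = 10.48∠17.4° Ω.

Z = 10 + j3.142 Ω = 10.48∠17.4° Ω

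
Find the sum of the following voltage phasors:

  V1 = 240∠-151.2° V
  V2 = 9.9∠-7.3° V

Step 1 — Convert each phasor to rectangular form:
  V1 = 240·(cos(-151.2°) + j·sin(-151.2°)) = -210.3 - j115.6 V
  V2 = 9.9·(cos(-7.3°) + j·sin(-7.3°)) = 9.82 - j1.258 V
Step 2 — Sum components: V_total = -200.5 - j116.9 V.
Step 3 — Convert to polar: |V_total| = 232.1 V, ∠V_total = -149.8°.

V_total = 232.1∠-149.8° V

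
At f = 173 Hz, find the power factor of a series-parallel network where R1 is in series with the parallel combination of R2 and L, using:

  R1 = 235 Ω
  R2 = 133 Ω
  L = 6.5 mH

Step 1 — Angular frequency: ω = 2π·f = 2π·173 = 1087 rad/s.
Step 2 — Component impedances:
  R1: Z = R = 235 Ω
  R2: Z = R = 133 Ω
  L: Z = jωL = j·1087·0.0065 = 0 + j7.065 Ω
Step 3 — Parallel branch: R2 || L = 1/(1/R2 + 1/L) = 0.3743 + j7.046 Ω.
Step 4 — Series with R1: Z_total = R1 + (R2 || L) = 235.4 + j7.046 Ω = 235.5∠1.7° Ω.
Step 5 — Power factor: PF = cos(φ) = Re(Z)/|Z| = 235.4/235.5 = 0.9996.
Step 6 — Type: Im(Z) = 7.046 ⇒ lagging (phase φ = 1.7°).

PF = 0.9996 (lagging, φ = 1.7°)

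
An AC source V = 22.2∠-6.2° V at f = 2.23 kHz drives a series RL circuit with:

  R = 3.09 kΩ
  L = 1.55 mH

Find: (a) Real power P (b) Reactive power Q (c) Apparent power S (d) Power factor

Step 1 — Angular frequency: ω = 2π·f = 2π·2230 = 1.401e+04 rad/s.
Step 2 — Component impedances:
  R: Z = R = 3090 Ω
  L: Z = jωL = j·1.401e+04·0.00155 = 0 + j21.72 Ω
Step 3 — Series combination: Z_total = R + L = 3090 + j21.72 Ω = 3090∠0.4° Ω.
Step 4 — Source phasor: V = 22.2∠-6.2° V = 22.07 - j2.398 V.
Step 5 — Current: I = V / Z = 0.007137 - j0.0008261 A = 0.007184∠-6.6° A.
Step 6 — Complex power: S = V·I* = 0.1595 + j0.001121 VA.
Step 7 — Real power: P = Re(S) = 0.1595 W.
Step 8 — Reactive power: Q = Im(S) = 0.001121 VAR.
Step 9 — Apparent power: |S| = 0.1595 VA.
Step 10 — Power factor: PF = P/|S| = 1 (lagging).

(a) P = 0.1595 W  (b) Q = 0.001121 VAR  (c) S = 0.1595 VA  (d) PF = 1 (lagging)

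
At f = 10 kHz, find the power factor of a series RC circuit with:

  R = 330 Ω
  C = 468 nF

Step 1 — Angular frequency: ω = 2π·f = 2π·1e+04 = 6.283e+04 rad/s.
Step 2 — Component impedances:
  R: Z = R = 330 Ω
  C: Z = 1/(jωC) = -j/(ω·C) = 0 - j34.01 Ω
Step 3 — Series combination: Z_total = R + C = 330 - j34.01 Ω = 331.7∠-5.9° Ω.
Step 4 — Power factor: PF = cos(φ) = Re(Z)/|Z| = 330/331.75 = 0.9947.
Step 5 — Type: Im(Z) = -34.01 ⇒ leading (phase φ = -5.9°).

PF = 0.9947 (leading, φ = -5.9°)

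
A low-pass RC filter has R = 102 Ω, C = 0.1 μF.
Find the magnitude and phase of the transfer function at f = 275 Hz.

Step 1 — Angular frequency: ω = 2π·275 = 1728 rad/s.
Step 2 — Transfer function: H(jω) = 1/(1 + jωRC).
Step 3 — Denominator: 1 + jωRC = 1 + j·1728·102·1e-07 = 1 + j0.01762.
Step 4 — H = 0.9997 - j0.01762.
Step 5 — Magnitude: |H| = 0.9998 (-0.0 dB); phase: φ = -1.0°.

|H| = 0.9998 (-0.0 dB), φ = -1.0°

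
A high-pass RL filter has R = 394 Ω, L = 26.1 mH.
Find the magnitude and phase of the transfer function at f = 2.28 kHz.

Step 1 — Angular frequency: ω = 2π·2280 = 1.433e+04 rad/s.
Step 2 — Transfer function: H(jω) = jωL/(R + jωL).
Step 3 — Numerator jωL = j·373.9; denominator R + jωL = 394 + j373.9.
Step 4 — H = 0.4738 + j0.4993.
Step 5 — Magnitude: |H| = 0.6884 (-3.2 dB); phase: φ = 46.5°.

|H| = 0.6884 (-3.2 dB), φ = 46.5°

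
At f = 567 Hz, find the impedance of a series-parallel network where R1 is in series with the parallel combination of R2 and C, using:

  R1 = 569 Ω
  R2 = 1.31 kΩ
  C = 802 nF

Step 1 — Angular frequency: ω = 2π·f = 2π·567 = 3563 rad/s.
Step 2 — Component impedances:
  R1: Z = R = 569 Ω
  R2: Z = R = 1310 Ω
  C: Z = 1/(jωC) = -j/(ω·C) = 0 - j350 Ω
Step 3 — Parallel branch: R2 || C = 1/(1/R2 + 1/C) = 87.28 - j326.7 Ω.
Step 4 — Series with R1: Z_total = R1 + (R2 || C) = 656.3 - j326.7 Ω = 733.1∠-26.5° Ω.

Z = 656.3 - j326.7 Ω = 733.1∠-26.5° Ω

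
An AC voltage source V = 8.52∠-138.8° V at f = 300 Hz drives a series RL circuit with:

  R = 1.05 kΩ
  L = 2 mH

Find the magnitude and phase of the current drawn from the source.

Step 1 — Angular frequency: ω = 2π·f = 2π·300 = 1885 rad/s.
Step 2 — Component impedances:
  R: Z = R = 1050 Ω
  L: Z = jωL = j·1885·0.002 = 0 + j3.77 Ω
Step 3 — Series combination: Z_total = R + L = 1050 + j3.77 Ω = 1050∠0.2° Ω.
Step 4 — Source phasor: V = 8.52∠-138.8° V = -6.411 - j5.612 V.
Step 5 — Ohm's law: I = V / Z_total = (-6.411 - j5.612) / (1050 + j3.77) = -0.006124 - j0.005323 A.
Step 6 — Convert to polar: |I| = 0.008114 A, ∠I = -139.0°.

I = 0.008114∠-139.0° A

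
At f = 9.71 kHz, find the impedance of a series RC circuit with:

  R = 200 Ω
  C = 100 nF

Step 1 — Angular frequency: ω = 2π·f = 2π·9710 = 6.101e+04 rad/s.
Step 2 — Component impedances:
  R: Z = R = 200 Ω
  C: Z = 1/(jωC) = -j/(ω·C) = 0 - j163.9 Ω
Step 3 — Series combination: Z_total = R + C = 200 - j163.9 Ω = 258.6∠-39.3° Ω.

Z = 200 - j163.9 Ω = 258.6∠-39.3° Ω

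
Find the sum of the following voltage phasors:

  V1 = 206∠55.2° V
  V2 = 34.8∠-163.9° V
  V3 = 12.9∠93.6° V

Step 1 — Convert each phasor to rectangular form:
  V1 = 206·(cos(55.2°) + j·sin(55.2°)) = 117.6 + j169.2 V
  V2 = 34.8·(cos(-163.9°) + j·sin(-163.9°)) = -33.44 - j9.651 V
  V3 = 12.9·(cos(93.6°) + j·sin(93.6°)) = -0.81 + j12.87 V
Step 2 — Sum components: V_total = 83.32 + j172.4 V.
Step 3 — Convert to polar: |V_total| = 191.5 V, ∠V_total = 64.2°.

V_total = 191.5∠64.2° V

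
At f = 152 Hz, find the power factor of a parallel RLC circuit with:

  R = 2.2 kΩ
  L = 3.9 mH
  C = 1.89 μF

Step 1 — Angular frequency: ω = 2π·f = 2π·152 = 955 rad/s.
Step 2 — Component impedances:
  R: Z = R = 2200 Ω
  L: Z = jωL = j·955·0.0039 = 0 + j3.725 Ω
  C: Z = 1/(jωC) = -j/(ω·C) = 0 - j554 Ω
Step 3 — Parallel combination: 1/Z_total = 1/R + 1/L + 1/C; Z_total = 0.006392 + j3.75 Ω = 3.75∠89.9° Ω.
Step 4 — Power factor: PF = cos(φ) = Re(Z)/|Z| = 0.0063916/3.7499 = 0.001704.
Step 5 — Type: Im(Z) = 3.75 ⇒ lagging (phase φ = 89.9°).

PF = 0.001704 (lagging, φ = 89.9°)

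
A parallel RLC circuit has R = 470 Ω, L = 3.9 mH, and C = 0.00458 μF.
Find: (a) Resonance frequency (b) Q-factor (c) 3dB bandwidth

Step 1 — Resonance: ω₀ = 1/√(LC) = 1/√(0.0039·4.58e-09) = 2.366e+05 rad/s.
Step 2 — f₀ = ω₀/(2π) = 3.766e+04 Hz.
Step 3 — Parallel Q: Q = R/(ω₀L) = 470/(2.366e+05·0.0039) = 0.5093.
Step 4 — Bandwidth: Δω = ω₀/Q = 4.646e+05 rad/s; BW = Δω/(2π) = 7.394e+04 Hz.

(a) f₀ = 3.766e+04 Hz  (b) Q = 0.5093  (c) BW = 7.394e+04 Hz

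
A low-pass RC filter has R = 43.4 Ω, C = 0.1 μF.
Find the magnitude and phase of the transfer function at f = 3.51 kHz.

Step 1 — Angular frequency: ω = 2π·3510 = 2.205e+04 rad/s.
Step 2 — Transfer function: H(jω) = 1/(1 + jωRC).
Step 3 — Denominator: 1 + jωRC = 1 + j·2.205e+04·43.4·1e-07 = 1 + j0.09571.
Step 4 — H = 0.9909 - j0.09485.
Step 5 — Magnitude: |H| = 0.9955 (-0.0 dB); phase: φ = -5.5°.

|H| = 0.9955 (-0.0 dB), φ = -5.5°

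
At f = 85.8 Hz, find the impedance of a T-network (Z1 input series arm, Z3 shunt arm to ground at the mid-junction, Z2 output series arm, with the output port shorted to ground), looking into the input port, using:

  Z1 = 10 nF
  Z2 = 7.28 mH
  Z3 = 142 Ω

Step 1 — Angular frequency: ω = 2π·f = 2π·85.8 = 539.1 rad/s.
Step 2 — Component impedances:
  Z1: Z = 1/(jωC) = -j/(ω·C) = 0 - j1.855e+05 Ω
  Z2: Z = jωL = j·539.1·0.00728 = 0 + j3.925 Ω
  Z3: Z = R = 142 Ω
Step 3 — With the output port shorted to ground, the output series arm Z2 runs from the junction to ground; the shunt arm Z3 also runs from the junction to ground. They appear in parallel: Z3 || Z2 = 0.1084 + j3.922 Ω.
Step 4 — Series with input arm Z1: Z_in = Z1 + (Z3 || Z2) = 0.1084 - j1.855e+05 Ω = 1.855e+05∠-90.0° Ω.

Z = 0.1084 - j1.855e+05 Ω = 1.855e+05∠-90.0° Ω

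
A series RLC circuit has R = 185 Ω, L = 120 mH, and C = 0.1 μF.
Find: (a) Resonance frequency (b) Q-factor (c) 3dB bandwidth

Step 1 — Resonance: ω₀ = 1/√(LC) = 1/√(0.12·1e-07) = 9129 rad/s.
Step 2 — f₀ = ω₀/(2π) = 1453 Hz.
Step 3 — Series Q: Q = ω₀L/R = 9129·0.12/185 = 5.921.
Step 4 — Bandwidth: Δω = ω₀/Q = 1542 rad/s; BW = Δω/(2π) = 245.4 Hz.

(a) f₀ = 1453 Hz  (b) Q = 5.921  (c) BW = 245.4 Hz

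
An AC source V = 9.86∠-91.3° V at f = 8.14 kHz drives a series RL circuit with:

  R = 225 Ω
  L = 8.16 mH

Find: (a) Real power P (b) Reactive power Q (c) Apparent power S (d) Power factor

Step 1 — Angular frequency: ω = 2π·f = 2π·8140 = 5.115e+04 rad/s.
Step 2 — Component impedances:
  R: Z = R = 225 Ω
  L: Z = jωL = j·5.115e+04·0.00816 = 0 + j417.3 Ω
Step 3 — Series combination: Z_total = R + L = 225 + j417.3 Ω = 474.1∠61.7° Ω.
Step 4 — Source phasor: V = 9.86∠-91.3° V = -0.2237 - j9.857 V.
Step 5 — Current: I = V / Z = -0.01852 - j0.009451 A = 0.0208∠-153.0° A.
Step 6 — Complex power: S = V·I* = 0.09731 + j0.1805 VA.
Step 7 — Real power: P = Re(S) = 0.09731 W.
Step 8 — Reactive power: Q = Im(S) = 0.1805 VAR.
Step 9 — Apparent power: |S| = 0.205 VA.
Step 10 — Power factor: PF = P/|S| = 0.4746 (lagging).

(a) P = 0.09731 W  (b) Q = 0.1805 VAR  (c) S = 0.205 VA  (d) PF = 0.4746 (lagging)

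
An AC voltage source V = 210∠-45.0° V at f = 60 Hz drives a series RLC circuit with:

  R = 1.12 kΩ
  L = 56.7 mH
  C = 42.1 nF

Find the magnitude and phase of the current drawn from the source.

Step 1 — Angular frequency: ω = 2π·f = 2π·60 = 377 rad/s.
Step 2 — Component impedances:
  R: Z = R = 1120 Ω
  L: Z = jωL = j·377·0.0567 = 0 + j21.38 Ω
  C: Z = 1/(jωC) = -j/(ω·C) = 0 - j6.301e+04 Ω
Step 3 — Series combination: Z_total = R + L + C = 1120 - j6.299e+04 Ω = 6.3e+04∠-89.0° Ω.
Step 4 — Source phasor: V = 210∠-45.0° V = 148.5 - j148.5 V.
Step 5 — Ohm's law: I = V / Z_total = (148.5 - j148.5) / (1120 - j6.299e+04) = 0.002399 + j0.002315 A.
Step 6 — Convert to polar: |I| = 0.003334 A, ∠I = 44.0°.

I = 0.003334∠44.0° A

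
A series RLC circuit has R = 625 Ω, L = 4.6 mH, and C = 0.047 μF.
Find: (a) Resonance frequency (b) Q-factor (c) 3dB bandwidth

Step 1 — Resonance: ω₀ = 1/√(LC) = 1/√(0.0046·4.7e-08) = 6.801e+04 rad/s.
Step 2 — f₀ = ω₀/(2π) = 1.082e+04 Hz.
Step 3 — Series Q: Q = ω₀L/R = 6.801e+04·0.0046/625 = 0.5006.
Step 4 — Bandwidth: Δω = ω₀/Q = 1.359e+05 rad/s; BW = Δω/(2π) = 2.162e+04 Hz.

(a) f₀ = 1.082e+04 Hz  (b) Q = 0.5006  (c) BW = 2.162e+04 Hz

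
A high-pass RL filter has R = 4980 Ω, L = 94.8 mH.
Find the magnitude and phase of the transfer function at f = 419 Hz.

Step 1 — Angular frequency: ω = 2π·419 = 2633 rad/s.
Step 2 — Transfer function: H(jω) = jωL/(R + jωL).
Step 3 — Numerator jωL = j·249.6; denominator R + jωL = 4980 + j249.6.
Step 4 — H = 0.002505 + j0.04999.
Step 5 — Magnitude: |H| = 0.05005 (-26.0 dB); phase: φ = 87.1°.

|H| = 0.05005 (-26.0 dB), φ = 87.1°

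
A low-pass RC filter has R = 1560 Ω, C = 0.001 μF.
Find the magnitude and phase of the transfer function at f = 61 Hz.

Step 1 — Angular frequency: ω = 2π·61 = 383.3 rad/s.
Step 2 — Transfer function: H(jω) = 1/(1 + jωRC).
Step 3 — Denominator: 1 + jωRC = 1 + j·383.3·1560·1e-09 = 1 + j0.0005979.
Step 4 — H = 1 - j0.0005979.
Step 5 — Magnitude: |H| = 1 (-0.0 dB); phase: φ = -0.0°.

|H| = 1 (-0.0 dB), φ = -0.0°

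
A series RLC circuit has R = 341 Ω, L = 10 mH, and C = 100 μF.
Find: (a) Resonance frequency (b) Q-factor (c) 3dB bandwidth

Step 1 — Resonance condition Im(Z)=0 gives ω₀ = 1/√(LC).
Step 2 — ω₀ = 1/√(0.01·0.0001) = 1000 rad/s.
Step 3 — f₀ = ω₀/(2π) = 159.2 Hz.
Step 4 — Series Q: Q = ω₀L/R = 1000·0.01/341 = 0.02933.
Step 5 — 3dB bandwidth: Δω = ω₀/Q = 3.41e+04 rad/s; BW = Δω/(2π) = 5427 Hz.

(a) f₀ = 159.2 Hz  (b) Q = 0.02933  (c) BW = 5427 Hz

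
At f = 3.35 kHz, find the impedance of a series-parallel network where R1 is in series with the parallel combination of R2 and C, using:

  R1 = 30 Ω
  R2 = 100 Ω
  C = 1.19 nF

Step 1 — Angular frequency: ω = 2π·f = 2π·3350 = 2.105e+04 rad/s.
Step 2 — Component impedances:
  R1: Z = R = 30 Ω
  R2: Z = R = 100 Ω
  C: Z = 1/(jωC) = -j/(ω·C) = 0 - j3.992e+04 Ω
Step 3 — Parallel branch: R2 || C = 1/(1/R2 + 1/C) = 100 - j0.2505 Ω.
Step 4 — Series with R1: Z_total = R1 + (R2 || C) = 130 - j0.2505 Ω = 130∠-0.1° Ω.

Z = 130 - j0.2505 Ω = 130∠-0.1° Ω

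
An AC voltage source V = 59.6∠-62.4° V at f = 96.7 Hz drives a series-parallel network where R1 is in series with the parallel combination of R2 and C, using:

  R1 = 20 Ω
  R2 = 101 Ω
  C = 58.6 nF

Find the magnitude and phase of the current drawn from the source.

Step 1 — Angular frequency: ω = 2π·f = 2π·96.7 = 607.6 rad/s.
Step 2 — Component impedances:
  R1: Z = R = 20 Ω
  R2: Z = R = 101 Ω
  C: Z = 1/(jωC) = -j/(ω·C) = 0 - j2.809e+04 Ω
Step 3 — Parallel branch: R2 || C = 1/(1/R2 + 1/C) = 101 - j0.3632 Ω.
Step 4 — Series with R1: Z_total = R1 + (R2 || C) = 121 - j0.3632 Ω = 121∠-0.2° Ω.
Step 5 — Source phasor: V = 59.6∠-62.4° V = 27.61 - j52.82 V.
Step 6 — Ohm's law: I = V / Z_total = (27.61 - j52.82) / (121 - j0.3632) = 0.2295 - j0.4358 A.
Step 7 — Convert to polar: |I| = 0.4926 A, ∠I = -62.2°.

I = 0.4926∠-62.2° A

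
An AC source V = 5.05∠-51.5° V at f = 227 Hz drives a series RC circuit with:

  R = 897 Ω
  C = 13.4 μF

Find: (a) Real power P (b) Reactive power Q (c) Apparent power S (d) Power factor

Step 1 — Angular frequency: ω = 2π·f = 2π·227 = 1426 rad/s.
Step 2 — Component impedances:
  R: Z = R = 897 Ω
  C: Z = 1/(jωC) = -j/(ω·C) = 0 - j52.32 Ω
Step 3 — Series combination: Z_total = R + C = 897 - j52.32 Ω = 898.5∠-3.3° Ω.
Step 4 — Source phasor: V = 5.05∠-51.5° V = 3.144 - j3.952 V.
Step 5 — Current: I = V / Z = 0.003749 - j0.004187 A = 0.00562∠-48.2° A.
Step 6 — Complex power: S = V·I* = 0.02833 - j0.001653 VA.
Step 7 — Real power: P = Re(S) = 0.02833 W.
Step 8 — Reactive power: Q = Im(S) = -0.001653 VAR.
Step 9 — Apparent power: |S| = 0.02838 VA.
Step 10 — Power factor: PF = P/|S| = 0.9983 (leading).

(a) P = 0.02833 W  (b) Q = -0.001653 VAR  (c) S = 0.02838 VA  (d) PF = 0.9983 (leading)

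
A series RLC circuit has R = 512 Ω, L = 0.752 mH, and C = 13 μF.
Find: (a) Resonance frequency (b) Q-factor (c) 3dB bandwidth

Step 1 — Resonance: ω₀ = 1/√(LC) = 1/√(0.000752·1.3e-05) = 1.011e+04 rad/s.
Step 2 — f₀ = ω₀/(2π) = 1610 Hz.
Step 3 — Series Q: Q = ω₀L/R = 1.011e+04·0.000752/512 = 0.01485.
Step 4 — Bandwidth: Δω = ω₀/Q = 6.809e+05 rad/s; BW = Δω/(2π) = 1.084e+05 Hz.

(a) f₀ = 1610 Hz  (b) Q = 0.01485  (c) BW = 1.084e+05 Hz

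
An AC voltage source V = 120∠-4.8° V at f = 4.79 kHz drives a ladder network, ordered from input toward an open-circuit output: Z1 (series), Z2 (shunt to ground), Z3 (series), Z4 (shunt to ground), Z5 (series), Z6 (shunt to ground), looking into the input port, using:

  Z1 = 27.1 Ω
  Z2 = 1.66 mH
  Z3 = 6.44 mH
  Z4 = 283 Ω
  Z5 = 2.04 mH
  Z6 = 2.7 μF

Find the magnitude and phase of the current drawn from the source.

Step 1 — Angular frequency: ω = 2π·f = 2π·4790 = 3.01e+04 rad/s.
Step 2 — Component impedances:
  Z1: Z = R = 27.1 Ω
  Z2: Z = jωL = j·3.01e+04·0.00166 = 0 + j49.96 Ω
  Z3: Z = jωL = j·3.01e+04·0.00644 = 0 + j193.8 Ω
  Z4: Z = R = 283 Ω
  Z5: Z = jωL = j·3.01e+04·0.00204 = 0 + j61.4 Ω
  Z6: Z = 1/(jωC) = -j/(ω·C) = 0 - j12.31 Ω
Step 3 — Ladder network (open output): work backward from the far end, alternating series and parallel combinations. Z_in = 27.34 + j41.4 Ω = 49.62∠56.6° Ω.
Step 4 — Source phasor: V = 120∠-4.8° V = 119.6 - j10.04 V.
Step 5 — Ohm's law: I = V / Z_total = (119.6 - j10.04) / (27.34 + j41.4) = 1.159 - j2.123 A.
Step 6 — Convert to polar: |I| = 2.419 A, ∠I = -61.4°.

I = 2.419∠-61.4° A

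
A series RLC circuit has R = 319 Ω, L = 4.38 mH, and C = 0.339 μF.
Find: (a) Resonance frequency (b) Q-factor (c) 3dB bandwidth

Step 1 — Resonance: ω₀ = 1/√(LC) = 1/√(0.00438·3.39e-07) = 2.595e+04 rad/s.
Step 2 — f₀ = ω₀/(2π) = 4130 Hz.
Step 3 — Series Q: Q = ω₀L/R = 2.595e+04·0.00438/319 = 0.3563.
Step 4 — Bandwidth: Δω = ω₀/Q = 7.283e+04 rad/s; BW = Δω/(2π) = 1.159e+04 Hz.

(a) f₀ = 4130 Hz  (b) Q = 0.3563  (c) BW = 1.159e+04 Hz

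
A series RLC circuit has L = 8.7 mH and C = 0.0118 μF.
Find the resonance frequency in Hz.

Step 1 — Resonance condition Im(Z)=0 gives ω₀ = 1/√(LC).
Step 2 — ω₀ = 1/√(0.0087·1.18e-08) = 9.87e+04 rad/s.
Step 3 — f₀ = ω₀/(2π) = 1.571e+04 Hz.

f₀ = 1.571e+04 Hz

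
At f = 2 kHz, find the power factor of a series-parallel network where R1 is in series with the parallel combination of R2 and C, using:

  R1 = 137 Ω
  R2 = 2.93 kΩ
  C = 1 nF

Step 1 — Angular frequency: ω = 2π·f = 2π·2000 = 1.257e+04 rad/s.
Step 2 — Component impedances:
  R1: Z = R = 137 Ω
  R2: Z = R = 2930 Ω
  C: Z = 1/(jωC) = -j/(ω·C) = 0 - j7.958e+04 Ω
Step 3 — Parallel branch: R2 || C = 1/(1/R2 + 1/C) = 2926 - j107.7 Ω.
Step 4 — Series with R1: Z_total = R1 + (R2 || C) = 3063 - j107.7 Ω = 3065∠-2.0° Ω.
Step 5 — Power factor: PF = cos(φ) = Re(Z)/|Z| = 3063/3064.9 = 0.9994.
Step 6 — Type: Im(Z) = -107.7 ⇒ leading (phase φ = -2.0°).

PF = 0.9994 (leading, φ = -2.0°)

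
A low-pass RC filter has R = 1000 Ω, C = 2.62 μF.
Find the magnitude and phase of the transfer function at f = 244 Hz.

Step 1 — Angular frequency: ω = 2π·244 = 1533 rad/s.
Step 2 — Transfer function: H(jω) = 1/(1 + jωRC).
Step 3 — Denominator: 1 + jωRC = 1 + j·1533·1000·2.62e-06 = 1 + j4.017.
Step 4 — H = 0.05836 - j0.2344.
Step 5 — Magnitude: |H| = 0.2416 (-12.3 dB); phase: φ = -76.0°.

|H| = 0.2416 (-12.3 dB), φ = -76.0°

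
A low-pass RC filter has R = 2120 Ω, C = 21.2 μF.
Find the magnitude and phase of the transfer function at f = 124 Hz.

Step 1 — Angular frequency: ω = 2π·124 = 779.1 rad/s.
Step 2 — Transfer function: H(jω) = 1/(1 + jωRC).
Step 3 — Denominator: 1 + jωRC = 1 + j·779.1·2120·2.12e-05 = 1 + j35.02.
Step 4 — H = 0.0008149 - j0.02853.
Step 5 — Magnitude: |H| = 0.02855 (-30.9 dB); phase: φ = -88.4°.

|H| = 0.02855 (-30.9 dB), φ = -88.4°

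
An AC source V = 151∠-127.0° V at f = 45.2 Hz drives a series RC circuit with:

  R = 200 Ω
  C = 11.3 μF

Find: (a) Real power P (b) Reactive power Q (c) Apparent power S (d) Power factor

Step 1 — Angular frequency: ω = 2π·f = 2π·45.2 = 284 rad/s.
Step 2 — Component impedances:
  R: Z = R = 200 Ω
  C: Z = 1/(jωC) = -j/(ω·C) = 0 - j311.6 Ω
Step 3 — Series combination: Z_total = R + C = 200 - j311.6 Ω = 370.3∠-57.3° Ω.
Step 4 — Source phasor: V = 151∠-127.0° V = -90.87 - j120.6 V.
Step 5 — Current: I = V / Z = 0.1415 - j0.3825 A = 0.4078∠-69.7° A.
Step 6 — Complex power: S = V·I* = 33.26 - j51.82 VA.
Step 7 — Real power: P = Re(S) = 33.26 W.
Step 8 — Reactive power: Q = Im(S) = -51.82 VAR.
Step 9 — Apparent power: |S| = 61.58 VA.
Step 10 — Power factor: PF = P/|S| = 0.5402 (leading).

(a) P = 33.26 W  (b) Q = -51.82 VAR  (c) S = 61.58 VA  (d) PF = 0.5402 (leading)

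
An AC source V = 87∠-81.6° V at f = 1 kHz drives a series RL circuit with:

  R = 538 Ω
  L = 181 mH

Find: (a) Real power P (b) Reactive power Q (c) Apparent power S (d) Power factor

Step 1 — Angular frequency: ω = 2π·f = 2π·1000 = 6283 rad/s.
Step 2 — Component impedances:
  R: Z = R = 538 Ω
  L: Z = jωL = j·6283·0.181 = 0 + j1137 Ω
Step 3 — Series combination: Z_total = R + L = 538 + j1137 Ω = 1258∠64.7° Ω.
Step 4 — Source phasor: V = 87∠-81.6° V = 12.71 - j86.07 V.
Step 5 — Current: I = V / Z = -0.05752 - j0.03839 A = 0.06915∠-146.3° A.
Step 6 — Complex power: S = V·I* = 2.573 + j5.438 VA.
Step 7 — Real power: P = Re(S) = 2.573 W.
Step 8 — Reactive power: Q = Im(S) = 5.438 VAR.
Step 9 — Apparent power: |S| = 6.016 VA.
Step 10 — Power factor: PF = P/|S| = 0.4276 (lagging).

(a) P = 2.573 W  (b) Q = 5.438 VAR  (c) S = 6.016 VA  (d) PF = 0.4276 (lagging)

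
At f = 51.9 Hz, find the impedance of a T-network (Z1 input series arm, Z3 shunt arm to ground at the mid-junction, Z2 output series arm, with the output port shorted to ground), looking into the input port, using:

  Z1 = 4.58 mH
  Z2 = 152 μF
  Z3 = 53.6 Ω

Step 1 — Angular frequency: ω = 2π·f = 2π·51.9 = 326.1 rad/s.
Step 2 — Component impedances:
  Z1: Z = jωL = j·326.1·0.00458 = 0 + j1.494 Ω
  Z2: Z = 1/(jωC) = -j/(ω·C) = 0 - j20.17 Ω
  Z3: Z = R = 53.6 Ω
Step 3 — With the output port shorted to ground, the output series arm Z2 runs from the junction to ground; the shunt arm Z3 also runs from the junction to ground. They appear in parallel: Z3 || Z2 = 6.651 - j17.67 Ω.
Step 4 — Series with input arm Z1: Z_in = Z1 + (Z3 || Z2) = 6.651 - j16.18 Ω = 17.49∠-67.7° Ω.

Z = 6.651 - j16.18 Ω = 17.49∠-67.7° Ω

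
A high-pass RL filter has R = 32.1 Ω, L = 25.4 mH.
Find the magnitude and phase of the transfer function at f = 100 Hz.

Step 1 — Angular frequency: ω = 2π·100 = 628.3 rad/s.
Step 2 — Transfer function: H(jω) = jωL/(R + jωL).
Step 3 — Numerator jωL = j·15.96; denominator R + jωL = 32.1 + j15.96.
Step 4 — H = 0.1982 + j0.3986.
Step 5 — Magnitude: |H| = 0.4452 (-7.0 dB); phase: φ = 63.6°.

|H| = 0.4452 (-7.0 dB), φ = 63.6°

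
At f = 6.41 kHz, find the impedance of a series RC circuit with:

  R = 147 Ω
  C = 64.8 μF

Step 1 — Angular frequency: ω = 2π·f = 2π·6410 = 4.028e+04 rad/s.
Step 2 — Component impedances:
  R: Z = R = 147 Ω
  C: Z = 1/(jωC) = -j/(ω·C) = 0 - j0.3832 Ω
Step 3 — Series combination: Z_total = R + C = 147 - j0.3832 Ω = 147∠-0.1° Ω.

Z = 147 - j0.3832 Ω = 147∠-0.1° Ω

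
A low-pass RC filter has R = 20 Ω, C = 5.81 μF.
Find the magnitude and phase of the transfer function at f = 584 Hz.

Step 1 — Angular frequency: ω = 2π·584 = 3669 rad/s.
Step 2 — Transfer function: H(jω) = 1/(1 + jωRC).
Step 3 — Denominator: 1 + jωRC = 1 + j·3669·20·5.81e-06 = 1 + j0.4264.
Step 4 — H = 0.8462 - j0.3608.
Step 5 — Magnitude: |H| = 0.9199 (-0.7 dB); phase: φ = -23.1°.

|H| = 0.9199 (-0.7 dB), φ = -23.1°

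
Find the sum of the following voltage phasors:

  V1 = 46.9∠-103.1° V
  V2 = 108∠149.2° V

Step 1 — Convert each phasor to rectangular form:
  V1 = 46.9·(cos(-103.1°) + j·sin(-103.1°)) = -10.63 - j45.68 V
  V2 = 108·(cos(149.2°) + j·sin(149.2°)) = -92.77 + j55.3 V
Step 2 — Sum components: V_total = -103.4 + j9.621 V.
Step 3 — Convert to polar: |V_total| = 103.8 V, ∠V_total = 174.7°.

V_total = 103.8∠174.7° V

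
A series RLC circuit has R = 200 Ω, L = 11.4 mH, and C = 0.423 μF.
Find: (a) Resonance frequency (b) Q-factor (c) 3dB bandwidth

Step 1 — Resonance: ω₀ = 1/√(LC) = 1/√(0.0114·4.23e-07) = 1.44e+04 rad/s.
Step 2 — f₀ = ω₀/(2π) = 2292 Hz.
Step 3 — Series Q: Q = ω₀L/R = 1.44e+04·0.0114/200 = 0.8208.
Step 4 — Bandwidth: Δω = ω₀/Q = 1.754e+04 rad/s; BW = Δω/(2π) = 2792 Hz.

(a) f₀ = 2292 Hz  (b) Q = 0.8208  (c) BW = 2792 Hz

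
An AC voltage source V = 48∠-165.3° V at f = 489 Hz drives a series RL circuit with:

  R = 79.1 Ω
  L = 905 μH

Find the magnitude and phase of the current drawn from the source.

Step 1 — Angular frequency: ω = 2π·f = 2π·489 = 3072 rad/s.
Step 2 — Component impedances:
  R: Z = R = 79.1 Ω
  L: Z = jωL = j·3072·0.000905 = 0 + j2.781 Ω
Step 3 — Series combination: Z_total = R + L = 79.1 + j2.781 Ω = 79.15∠2.0° Ω.
Step 4 — Source phasor: V = 48∠-165.3° V = -46.43 - j12.18 V.
Step 5 — Ohm's law: I = V / Z_total = (-46.43 - j12.18) / (79.1 + j2.781) = -0.5916 - j0.1332 A.
Step 6 — Convert to polar: |I| = 0.6065 A, ∠I = -167.3°.

I = 0.6065∠-167.3° A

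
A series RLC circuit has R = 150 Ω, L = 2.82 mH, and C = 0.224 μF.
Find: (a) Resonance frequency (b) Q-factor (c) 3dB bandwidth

Step 1 — Resonance condition Im(Z)=0 gives ω₀ = 1/√(LC).
Step 2 — ω₀ = 1/√(0.00282·2.24e-07) = 3.979e+04 rad/s.
Step 3 — f₀ = ω₀/(2π) = 6332 Hz.
Step 4 — Series Q: Q = ω₀L/R = 3.979e+04·0.00282/150 = 0.748.
Step 5 — 3dB bandwidth: Δω = ω₀/Q = 5.319e+04 rad/s; BW = Δω/(2π) = 8466 Hz.

(a) f₀ = 6332 Hz  (b) Q = 0.748  (c) BW = 8466 Hz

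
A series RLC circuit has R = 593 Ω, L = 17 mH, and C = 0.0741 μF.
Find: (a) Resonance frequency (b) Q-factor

Step 1 — Resonance condition Im(Z)=0 gives ω₀ = 1/√(LC).
Step 2 — ω₀ = 1/√(0.017·7.41e-08) = 2.818e+04 rad/s.
Step 3 — f₀ = ω₀/(2π) = 4484 Hz.
Step 4 — Series Q: Q = ω₀L/R = 2.818e+04·0.017/593 = 0.8077.

(a) f₀ = 4484 Hz  (b) Q = 0.8077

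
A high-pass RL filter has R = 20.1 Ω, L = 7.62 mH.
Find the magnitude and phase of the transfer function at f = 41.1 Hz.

Step 1 — Angular frequency: ω = 2π·41.1 = 258.2 rad/s.
Step 2 — Transfer function: H(jω) = jωL/(R + jωL).
Step 3 — Numerator jωL = j·1.968; denominator R + jωL = 20.1 + j1.968.
Step 4 — H = 0.009493 + j0.09697.
Step 5 — Magnitude: |H| = 0.09743 (-20.2 dB); phase: φ = 84.4°.

|H| = 0.09743 (-20.2 dB), φ = 84.4°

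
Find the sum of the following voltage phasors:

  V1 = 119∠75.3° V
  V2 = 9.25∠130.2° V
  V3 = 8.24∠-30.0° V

Step 1 — Convert each phasor to rectangular form:
  V1 = 119·(cos(75.3°) + j·sin(75.3°)) = 30.2 + j115.1 V
  V2 = 9.25·(cos(130.2°) + j·sin(130.2°)) = -5.97 + j7.065 V
  V3 = 8.24·(cos(-30.0°) + j·sin(-30.0°)) = 7.136 - j4.12 V
Step 2 — Sum components: V_total = 31.36 + j118 V.
Step 3 — Convert to polar: |V_total| = 122.1 V, ∠V_total = 75.1°.

V_total = 122.1∠75.1° V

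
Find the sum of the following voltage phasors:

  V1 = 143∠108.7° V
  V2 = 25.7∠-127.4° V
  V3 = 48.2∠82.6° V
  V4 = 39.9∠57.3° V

Step 1 — Convert each phasor to rectangular form:
  V1 = 143·(cos(108.7°) + j·sin(108.7°)) = -45.85 + j135.5 V
  V2 = 25.7·(cos(-127.4°) + j·sin(-127.4°)) = -15.61 - j20.42 V
  V3 = 48.2·(cos(82.6°) + j·sin(82.6°)) = 6.208 + j47.8 V
  V4 = 39.9·(cos(57.3°) + j·sin(57.3°)) = 21.56 + j33.58 V
Step 2 — Sum components: V_total = -33.69 + j196.4 V.
Step 3 — Convert to polar: |V_total| = 199.3 V, ∠V_total = 99.7°.

V_total = 199.3∠99.7° V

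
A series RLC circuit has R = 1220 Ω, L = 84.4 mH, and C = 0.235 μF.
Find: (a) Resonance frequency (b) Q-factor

Step 1 — Resonance condition Im(Z)=0 gives ω₀ = 1/√(LC).
Step 2 — ω₀ = 1/√(0.0844·2.35e-07) = 7101 rad/s.
Step 3 — f₀ = ω₀/(2π) = 1130 Hz.
Step 4 — Series Q: Q = ω₀L/R = 7101·0.0844/1220 = 0.4912.

(a) f₀ = 1130 Hz  (b) Q = 0.4912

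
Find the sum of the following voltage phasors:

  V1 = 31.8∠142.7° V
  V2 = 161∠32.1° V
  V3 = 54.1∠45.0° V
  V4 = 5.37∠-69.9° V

Step 1 — Convert each phasor to rectangular form:
  V1 = 31.8·(cos(142.7°) + j·sin(142.7°)) = -25.3 + j19.27 V
  V2 = 161·(cos(32.1°) + j·sin(32.1°)) = 136.4 + j85.56 V
  V3 = 54.1·(cos(45.0°) + j·sin(45.0°)) = 38.25 + j38.25 V
  V4 = 5.37·(cos(-69.9°) + j·sin(-69.9°)) = 1.845 - j5.043 V
Step 2 — Sum components: V_total = 151.2 + j138 V.
Step 3 — Convert to polar: |V_total| = 204.7 V, ∠V_total = 42.4°.

V_total = 204.7∠42.4° V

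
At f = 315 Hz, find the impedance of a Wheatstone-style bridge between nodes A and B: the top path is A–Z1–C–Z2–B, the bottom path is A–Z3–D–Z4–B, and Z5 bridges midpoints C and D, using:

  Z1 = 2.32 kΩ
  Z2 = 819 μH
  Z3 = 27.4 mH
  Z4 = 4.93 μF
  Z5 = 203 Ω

Step 1 — Angular frequency: ω = 2π·f = 2π·315 = 1979 rad/s.
Step 2 — Component impedances:
  Z1: Z = R = 2320 Ω
  Z2: Z = jωL = j·1979·0.000819 = 0 + j1.621 Ω
  Z3: Z = jωL = j·1979·0.0274 = 0 + j54.23 Ω
  Z4: Z = 1/(jωC) = -j/(ω·C) = 0 - j102.5 Ω
  Z5: Z = R = 203 Ω
Step 3 — Bridge requires nodal analysis (the Z5 bridge couples midpoints C and D, so the two paths cannot be reduced to a simple series/parallel combination). Setting node B to ground and injecting 1 A at node A, the 3-node admittance system at A, C, D solves to V_A = Z_AB = 41.11 - j26.67 Ω = 49.01∠-33.0° Ω.

Z = 41.11 - j26.67 Ω = 49.01∠-33.0° Ω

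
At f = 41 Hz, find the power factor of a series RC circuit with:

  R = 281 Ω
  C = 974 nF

Step 1 — Angular frequency: ω = 2π·f = 2π·41 = 257.6 rad/s.
Step 2 — Component impedances:
  R: Z = R = 281 Ω
  C: Z = 1/(jωC) = -j/(ω·C) = 0 - j3985 Ω
Step 3 — Series combination: Z_total = R + C = 281 - j3985 Ω = 3995∠-86.0° Ω.
Step 4 — Power factor: PF = cos(φ) = Re(Z)/|Z| = 281/3995.3 = 0.07033.
Step 5 — Type: Im(Z) = -3985 ⇒ leading (phase φ = -86.0°).

PF = 0.07033 (leading, φ = -86.0°)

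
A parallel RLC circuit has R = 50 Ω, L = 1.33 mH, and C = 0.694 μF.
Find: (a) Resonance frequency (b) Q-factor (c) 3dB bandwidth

Step 1 — Resonance: ω₀ = 1/√(LC) = 1/√(0.00133·6.94e-07) = 3.292e+04 rad/s.
Step 2 — f₀ = ω₀/(2π) = 5239 Hz.
Step 3 — Parallel Q: Q = R/(ω₀L) = 50/(3.292e+04·0.00133) = 1.142.
Step 4 — Bandwidth: Δω = ω₀/Q = 2.882e+04 rad/s; BW = Δω/(2π) = 4587 Hz.

(a) f₀ = 5239 Hz  (b) Q = 1.142  (c) BW = 4587 Hz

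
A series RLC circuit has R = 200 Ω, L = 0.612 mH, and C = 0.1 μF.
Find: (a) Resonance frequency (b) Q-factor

Step 1 — Resonance condition Im(Z)=0 gives ω₀ = 1/√(LC).
Step 2 — ω₀ = 1/√(0.000612·1e-07) = 1.278e+05 rad/s.
Step 3 — f₀ = ω₀/(2π) = 2.034e+04 Hz.
Step 4 — Series Q: Q = ω₀L/R = 1.278e+05·0.000612/200 = 0.3912.

(a) f₀ = 2.034e+04 Hz  (b) Q = 0.3912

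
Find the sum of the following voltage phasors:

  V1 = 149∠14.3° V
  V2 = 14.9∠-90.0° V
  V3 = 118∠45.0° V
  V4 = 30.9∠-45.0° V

Step 1 — Convert each phasor to rectangular form:
  V1 = 149·(cos(14.3°) + j·sin(14.3°)) = 144.4 + j36.8 V
  V2 = 14.9·(cos(-90.0°) + j·sin(-90.0°)) = 0 - j14.9 V
  V3 = 118·(cos(45.0°) + j·sin(45.0°)) = 83.44 + j83.44 V
  V4 = 30.9·(cos(-45.0°) + j·sin(-45.0°)) = 21.85 - j21.85 V
Step 2 — Sum components: V_total = 249.7 + j83.49 V.
Step 3 — Convert to polar: |V_total| = 263.3 V, ∠V_total = 18.5°.

V_total = 263.3∠18.5° V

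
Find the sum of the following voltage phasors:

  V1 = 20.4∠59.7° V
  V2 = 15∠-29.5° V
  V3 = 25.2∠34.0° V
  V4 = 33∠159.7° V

Step 1 — Convert each phasor to rectangular form:
  V1 = 20.4·(cos(59.7°) + j·sin(59.7°)) = 10.29 + j17.61 V
  V2 = 15·(cos(-29.5°) + j·sin(-29.5°)) = 13.06 - j7.386 V
  V3 = 25.2·(cos(34.0°) + j·sin(34.0°)) = 20.89 + j14.09 V
  V4 = 33·(cos(159.7°) + j·sin(159.7°)) = -30.95 + j11.45 V
Step 2 — Sum components: V_total = 13.29 + j35.77 V.
Step 3 — Convert to polar: |V_total| = 38.16 V, ∠V_total = 69.6°.

V_total = 38.16∠69.6° V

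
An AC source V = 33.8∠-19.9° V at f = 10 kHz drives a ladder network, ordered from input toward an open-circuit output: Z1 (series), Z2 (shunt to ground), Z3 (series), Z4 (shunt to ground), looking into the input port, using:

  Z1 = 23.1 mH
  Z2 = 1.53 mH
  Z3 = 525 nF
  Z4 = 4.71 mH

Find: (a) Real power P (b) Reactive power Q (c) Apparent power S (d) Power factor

Step 1 — Angular frequency: ω = 2π·f = 2π·1e+04 = 6.283e+04 rad/s.
Step 2 — Component impedances:
  Z1: Z = jωL = j·6.283e+04·0.0231 = 0 + j1451 Ω
  Z2: Z = jωL = j·6.283e+04·0.00153 = 0 + j96.13 Ω
  Z3: Z = 1/(jωC) = -j/(ω·C) = 0 - j30.32 Ω
  Z4: Z = jωL = j·6.283e+04·0.00471 = 0 + j295.9 Ω
Step 3 — Ladder network (open output): work backward from the far end, alternating series and parallel combinations. Z_in = 0 + j1522 Ω = 1522∠90.0° Ω.
Step 4 — Source phasor: V = 33.8∠-19.9° V = 31.78 - j11.5 V.
Step 5 — Current: I = V / Z = -0.007559 - j0.02088 A = 0.02221∠-109.9° A.
Step 6 — Complex power: S = V·I* = 0 + j0.7506 VA.
Step 7 — Real power: P = Re(S) = 0 W.
Step 8 — Reactive power: Q = Im(S) = 0.7506 VAR.
Step 9 — Apparent power: |S| = 0.7506 VA.
Step 10 — Power factor: PF = P/|S| = 0 (lagging).

(a) P = 0 W  (b) Q = 0.7506 VAR  (c) S = 0.7506 VA  (d) PF = 0 (lagging)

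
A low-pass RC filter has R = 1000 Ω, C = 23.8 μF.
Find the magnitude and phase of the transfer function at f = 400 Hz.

Step 1 — Angular frequency: ω = 2π·400 = 2513 rad/s.
Step 2 — Transfer function: H(jω) = 1/(1 + jωRC).
Step 3 — Denominator: 1 + jωRC = 1 + j·2513·1000·2.38e-05 = 1 + j59.82.
Step 4 — H = 0.0002794 - j0.01671.
Step 5 — Magnitude: |H| = 0.01672 (-35.5 dB); phase: φ = -89.0°.

|H| = 0.01672 (-35.5 dB), φ = -89.0°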